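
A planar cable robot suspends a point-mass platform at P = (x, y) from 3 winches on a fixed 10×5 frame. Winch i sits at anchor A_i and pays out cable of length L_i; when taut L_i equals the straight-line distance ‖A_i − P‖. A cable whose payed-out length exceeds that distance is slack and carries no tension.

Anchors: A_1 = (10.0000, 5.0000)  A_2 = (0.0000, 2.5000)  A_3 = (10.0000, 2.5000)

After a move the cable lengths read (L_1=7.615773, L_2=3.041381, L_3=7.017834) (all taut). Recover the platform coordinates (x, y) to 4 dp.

(3.0000, 2.0000)

expand ‖A_i−P‖²=L_i² and subtract eq 1 (c_i ≔ ‖A_i‖²−L_i²)
c_1 = 100.0000+25.0000−58.0000 = 67.0000
eq1−eq2 → [20.0000  5.0000]·P = 70.0000
eq1−eq3 → [0.0000  5.0000]·P = 10.0000
2×2 solve → P = (3.0000, 2.0000)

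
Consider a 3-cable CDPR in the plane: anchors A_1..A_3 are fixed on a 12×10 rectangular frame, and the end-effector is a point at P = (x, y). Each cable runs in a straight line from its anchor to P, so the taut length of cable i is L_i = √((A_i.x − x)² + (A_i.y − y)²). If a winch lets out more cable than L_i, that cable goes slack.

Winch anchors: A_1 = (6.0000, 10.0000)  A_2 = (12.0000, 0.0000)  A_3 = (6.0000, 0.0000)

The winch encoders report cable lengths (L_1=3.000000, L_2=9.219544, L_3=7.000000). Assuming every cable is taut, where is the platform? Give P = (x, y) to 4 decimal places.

(6.0000, 7.0000)

circle eqns → linear via eq_j − eq_1; set q_j = A_j·A_j − L_j²
q_1 = 36.0000+100.0000−9.0000 = 127.0000
-12.0000·x + 20.0000·y = q_1−q_2 = 68.0000
0.0000·x + 20.0000·y = q_1−q_3 = 140.0000
solve first two rows → x=6.0000, y=7.0000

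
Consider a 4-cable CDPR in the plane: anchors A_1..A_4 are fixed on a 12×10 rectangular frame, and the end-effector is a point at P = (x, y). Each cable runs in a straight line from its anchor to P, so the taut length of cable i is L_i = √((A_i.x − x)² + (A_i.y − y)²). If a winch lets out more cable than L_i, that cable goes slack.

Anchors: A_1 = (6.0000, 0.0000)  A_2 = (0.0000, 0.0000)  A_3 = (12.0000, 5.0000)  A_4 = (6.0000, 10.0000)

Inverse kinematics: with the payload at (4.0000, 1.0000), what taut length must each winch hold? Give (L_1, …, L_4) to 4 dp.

(2.2361, 4.1231, 8.9443, 9.2195)

cable 1: Δx=2.0000, Δy=-1.0000; L_1 = √(Δx²+Δy²) = 2.2361
cable 2: Δx=-4.0000, Δy=-1.0000; L_2 = √(Δx²+Δy²) = 4.1231
cable 3: Δx=8.0000, Δy=4.0000; L_3 = √(Δx²+Δy²) = 8.9443
cable 4: Δx=2.0000, Δy=9.0000; L_4 = √(Δx²+Δy²) = 9.2195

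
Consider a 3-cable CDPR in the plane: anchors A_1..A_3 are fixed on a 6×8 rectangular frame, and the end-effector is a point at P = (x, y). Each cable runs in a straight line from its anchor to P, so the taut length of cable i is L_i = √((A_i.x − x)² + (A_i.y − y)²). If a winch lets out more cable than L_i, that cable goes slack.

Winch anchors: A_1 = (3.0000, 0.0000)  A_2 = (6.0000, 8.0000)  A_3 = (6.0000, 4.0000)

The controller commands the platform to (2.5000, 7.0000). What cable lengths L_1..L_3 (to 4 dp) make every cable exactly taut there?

(7.0178, 3.6401, 4.6098)

L_1: Δ = A_1−P = (0.5000, -7.0000) → ‖Δ‖ = √49.2500 = 7.0178
L_2: Δ = A_2−P = (3.5000, 1.0000) → ‖Δ‖ = √13.2500 = 3.6401
L_3: Δ = A_3−P = (3.5000, -3.0000) → ‖Δ‖ = √21.2500 = 4.6098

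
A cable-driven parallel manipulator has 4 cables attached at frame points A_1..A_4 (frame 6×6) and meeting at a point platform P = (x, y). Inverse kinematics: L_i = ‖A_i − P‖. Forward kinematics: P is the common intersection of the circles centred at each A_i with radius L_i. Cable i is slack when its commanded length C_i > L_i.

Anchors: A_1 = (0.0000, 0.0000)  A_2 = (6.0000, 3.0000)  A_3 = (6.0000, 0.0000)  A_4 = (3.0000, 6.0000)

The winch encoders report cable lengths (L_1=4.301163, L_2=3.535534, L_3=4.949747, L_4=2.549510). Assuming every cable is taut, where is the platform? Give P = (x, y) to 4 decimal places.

(2.5000, 3.5000)

expand ‖A_i−P‖²=L_i² and subtract eq 1 (q_i ≔ ‖A_i‖²−L_i²)
q_1 = 0.0000+0.0000−18.5000 = -18.5000
eq1−eq2 → [-12.0000  -6.0000]·P = -51.0000
eq1−eq3 → [-12.0000  0.0000]·P = -30.0000
eq1−eq4 → [-6.0000  -12.0000]·P = -57.0000
2×2 solve → P = (2.5000, 3.5000)
check cable 4: ‖A_4−P‖² = 6.5000 ≈ L_4² = 6.5000 ✓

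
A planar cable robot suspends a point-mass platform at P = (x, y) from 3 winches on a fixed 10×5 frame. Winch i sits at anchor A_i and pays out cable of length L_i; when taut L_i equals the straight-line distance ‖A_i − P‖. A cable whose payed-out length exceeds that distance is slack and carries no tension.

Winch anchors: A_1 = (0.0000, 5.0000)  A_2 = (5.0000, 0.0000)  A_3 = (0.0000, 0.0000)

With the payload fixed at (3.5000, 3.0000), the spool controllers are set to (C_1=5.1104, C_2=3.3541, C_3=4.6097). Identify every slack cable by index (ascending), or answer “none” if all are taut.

i=1: geometric 4.0311 vs commanded 5.1104 ⇒ slack
i=2: geometric 3.3541 vs commanded 3.3541 ⇒ taut
i=3: geometric 4.6098 vs commanded 4.6097 ⇒ taut

1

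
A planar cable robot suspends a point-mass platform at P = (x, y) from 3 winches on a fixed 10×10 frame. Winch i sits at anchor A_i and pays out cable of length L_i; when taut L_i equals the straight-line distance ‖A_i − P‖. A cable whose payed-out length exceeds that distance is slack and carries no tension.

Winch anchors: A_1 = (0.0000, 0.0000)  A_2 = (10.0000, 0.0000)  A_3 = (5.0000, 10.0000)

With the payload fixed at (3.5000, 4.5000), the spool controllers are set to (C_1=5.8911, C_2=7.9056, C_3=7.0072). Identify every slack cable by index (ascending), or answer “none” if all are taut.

1, 3

i=1: geometric 5.7009 vs commanded 5.8911 ⇒ slack
i=2: geometric 7.9057 vs commanded 7.9056 ⇒ taut
i=3: geometric 5.7009 vs commanded 7.0072 ⇒ slack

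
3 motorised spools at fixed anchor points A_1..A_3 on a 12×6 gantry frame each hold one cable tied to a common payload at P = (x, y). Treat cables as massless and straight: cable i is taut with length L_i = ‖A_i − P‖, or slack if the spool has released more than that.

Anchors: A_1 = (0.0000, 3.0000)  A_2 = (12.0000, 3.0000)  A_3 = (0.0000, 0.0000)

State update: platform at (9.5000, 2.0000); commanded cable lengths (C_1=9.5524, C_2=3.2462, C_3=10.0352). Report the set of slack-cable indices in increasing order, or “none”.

2, 3

cable 1: L_1 = ‖A_1−P‖ = 9.5525;  C_1 = 9.5524 → taut
cable 2: L_2 = ‖A_2−P‖ = 2.6926;  C_2 = 3.2462 → slack
cable 3: L_3 = ‖A_3−P‖ = 9.7082;  C_3 = 10.0352 → slack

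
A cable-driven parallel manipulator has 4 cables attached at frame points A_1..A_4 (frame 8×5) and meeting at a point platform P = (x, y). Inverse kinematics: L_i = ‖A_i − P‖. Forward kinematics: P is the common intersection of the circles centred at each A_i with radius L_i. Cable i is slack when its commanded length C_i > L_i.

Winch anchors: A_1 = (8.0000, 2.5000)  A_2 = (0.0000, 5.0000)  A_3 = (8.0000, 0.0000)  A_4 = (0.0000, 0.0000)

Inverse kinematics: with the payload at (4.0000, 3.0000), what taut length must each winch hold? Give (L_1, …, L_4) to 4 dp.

L_1: Δ = A_1−P = (4.0000, -0.5000) → ‖Δ‖ = √16.2500 = 4.0311
L_2: Δ = A_2−P = (-4.0000, 2.0000) → ‖Δ‖ = √20.0000 = 4.4721
L_3: Δ = A_3−P = (4.0000, -3.0000) → ‖Δ‖ = √25.0000 = 5.0000
L_4: Δ = A_4−P = (-4.0000, -3.0000) → ‖Δ‖ = √25.0000 = 5.0000

(4.0311, 4.4721, 5.0000, 5.0000)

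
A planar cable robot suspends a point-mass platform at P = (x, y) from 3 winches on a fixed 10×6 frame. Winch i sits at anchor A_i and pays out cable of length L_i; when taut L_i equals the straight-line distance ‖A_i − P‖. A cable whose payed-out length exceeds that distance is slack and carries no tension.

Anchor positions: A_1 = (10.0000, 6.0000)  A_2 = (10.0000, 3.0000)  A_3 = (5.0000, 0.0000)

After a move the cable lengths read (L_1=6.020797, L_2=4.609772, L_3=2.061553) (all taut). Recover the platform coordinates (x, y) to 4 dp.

expand ‖A_i−P‖²=L_i² and subtract eq 1 (q_i ≔ ‖A_i‖²−L_i²)
q_1 = 100.0000+36.0000−36.2500 = 99.7500
eq1−eq2 → [0.0000  6.0000]·P = 12.0000
eq1−eq3 → [10.0000  12.0000]·P = 79.0000
2×2 solve → P = (5.5000, 2.0000)

(5.5000, 2.0000)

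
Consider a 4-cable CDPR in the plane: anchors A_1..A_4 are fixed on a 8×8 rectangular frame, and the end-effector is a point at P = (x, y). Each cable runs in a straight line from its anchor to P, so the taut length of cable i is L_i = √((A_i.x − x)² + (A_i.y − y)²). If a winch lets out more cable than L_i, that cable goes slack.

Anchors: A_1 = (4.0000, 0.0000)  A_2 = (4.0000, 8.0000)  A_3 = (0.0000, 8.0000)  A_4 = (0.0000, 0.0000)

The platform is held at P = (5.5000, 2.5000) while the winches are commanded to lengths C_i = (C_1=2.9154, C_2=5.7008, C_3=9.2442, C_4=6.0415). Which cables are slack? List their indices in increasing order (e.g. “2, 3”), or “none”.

3

cable 1: √((-1.5000)²+(-2.5000)²)=2.9155, C_1=2.9154: taut
cable 2: √((-1.5000)²+(5.5000)²)=5.7009, C_2=5.7008: taut
cable 3: √((-5.5000)²+(5.5000)²)=7.7782, C_3=9.2442: slack
cable 4: √((-5.5000)²+(-2.5000)²)=6.0415, C_4=6.0415: taut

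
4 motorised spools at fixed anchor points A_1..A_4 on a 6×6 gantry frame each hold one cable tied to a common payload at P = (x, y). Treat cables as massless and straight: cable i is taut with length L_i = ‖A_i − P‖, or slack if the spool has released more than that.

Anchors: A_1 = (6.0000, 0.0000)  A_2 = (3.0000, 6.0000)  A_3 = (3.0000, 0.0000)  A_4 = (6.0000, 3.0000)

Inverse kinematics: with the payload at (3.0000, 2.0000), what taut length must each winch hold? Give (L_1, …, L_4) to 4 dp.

cable 1: Δx=3.0000, Δy=-2.0000; L_1 = √(Δx²+Δy²) = 3.6056
cable 2: Δx=0.0000, Δy=4.0000; L_2 = √(Δx²+Δy²) = 4.0000
cable 3: Δx=0.0000, Δy=-2.0000; L_3 = √(Δx²+Δy²) = 2.0000
cable 4: Δx=3.0000, Δy=1.0000; L_4 = √(Δx²+Δy²) = 3.1623

(3.6056, 4.0000, 2.0000, 3.1623)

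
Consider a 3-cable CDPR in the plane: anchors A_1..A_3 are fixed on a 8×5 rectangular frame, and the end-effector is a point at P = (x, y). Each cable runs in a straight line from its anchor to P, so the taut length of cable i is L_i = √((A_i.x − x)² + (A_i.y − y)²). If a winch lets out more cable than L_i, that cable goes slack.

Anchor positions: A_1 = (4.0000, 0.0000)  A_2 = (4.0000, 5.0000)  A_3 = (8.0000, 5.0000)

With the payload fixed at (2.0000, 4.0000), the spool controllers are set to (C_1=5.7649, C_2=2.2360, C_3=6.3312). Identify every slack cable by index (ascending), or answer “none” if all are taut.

cable 1: L_1 = ‖A_1−P‖ = 4.4721;  C_1 = 5.7649 → slack
cable 2: L_2 = ‖A_2−P‖ = 2.2361;  C_2 = 2.2360 → taut
cable 3: L_3 = ‖A_3−P‖ = 6.0828;  C_3 = 6.3312 → slack

1, 3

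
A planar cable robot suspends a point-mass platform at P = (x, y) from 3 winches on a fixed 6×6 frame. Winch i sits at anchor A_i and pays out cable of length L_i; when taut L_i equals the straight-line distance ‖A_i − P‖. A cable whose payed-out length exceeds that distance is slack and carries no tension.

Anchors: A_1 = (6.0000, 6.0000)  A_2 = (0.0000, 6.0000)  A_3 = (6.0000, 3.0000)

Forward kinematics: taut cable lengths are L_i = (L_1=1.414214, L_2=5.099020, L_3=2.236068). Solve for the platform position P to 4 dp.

(5.0000, 5.0000)

expand ‖A_i−P‖²=L_i² and subtract eq 1 (k_i ≔ ‖A_i‖²−L_i²)
k_1 = 36.0000+36.0000−2.0000 = 70.0000
eq1−eq2 → [12.0000  0.0000]·P = 60.0000
eq1−eq3 → [0.0000  6.0000]·P = 30.0000
2×2 solve → P = (5.0000, 5.0000)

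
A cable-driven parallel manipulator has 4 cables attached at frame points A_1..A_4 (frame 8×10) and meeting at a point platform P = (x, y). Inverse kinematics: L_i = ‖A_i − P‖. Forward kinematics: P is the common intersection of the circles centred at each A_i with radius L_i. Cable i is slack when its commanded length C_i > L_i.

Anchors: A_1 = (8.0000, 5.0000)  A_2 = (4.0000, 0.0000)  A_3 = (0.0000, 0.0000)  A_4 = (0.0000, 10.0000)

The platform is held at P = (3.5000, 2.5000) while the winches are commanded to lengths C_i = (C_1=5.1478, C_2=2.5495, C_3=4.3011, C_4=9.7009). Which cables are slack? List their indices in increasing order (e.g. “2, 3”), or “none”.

4

cable 1: √((4.5000)²+(2.5000)²)=5.1478, C_1=5.1478: taut
cable 2: √((0.5000)²+(-2.5000)²)=2.5495, C_2=2.5495: taut
cable 3: √((-3.5000)²+(-2.5000)²)=4.3012, C_3=4.3011: taut
cable 4: √((-3.5000)²+(7.5000)²)=8.2765, C_4=9.7009: slack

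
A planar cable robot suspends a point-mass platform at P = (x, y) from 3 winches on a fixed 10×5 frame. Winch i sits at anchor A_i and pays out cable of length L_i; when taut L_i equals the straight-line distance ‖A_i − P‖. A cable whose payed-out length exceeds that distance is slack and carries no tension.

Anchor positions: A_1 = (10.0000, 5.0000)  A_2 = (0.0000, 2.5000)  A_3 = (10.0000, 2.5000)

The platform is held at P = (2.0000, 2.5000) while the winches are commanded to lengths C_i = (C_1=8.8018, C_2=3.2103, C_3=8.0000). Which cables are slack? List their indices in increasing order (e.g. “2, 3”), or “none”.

cable 1: L_1 = ‖A_1−P‖ = 8.3815;  C_1 = 8.8018 → slack
cable 2: L_2 = ‖A_2−P‖ = 2.0000;  C_2 = 3.2103 → slack
cable 3: L_3 = ‖A_3−P‖ = 8.0000;  C_3 = 8.0000 → taut

1, 2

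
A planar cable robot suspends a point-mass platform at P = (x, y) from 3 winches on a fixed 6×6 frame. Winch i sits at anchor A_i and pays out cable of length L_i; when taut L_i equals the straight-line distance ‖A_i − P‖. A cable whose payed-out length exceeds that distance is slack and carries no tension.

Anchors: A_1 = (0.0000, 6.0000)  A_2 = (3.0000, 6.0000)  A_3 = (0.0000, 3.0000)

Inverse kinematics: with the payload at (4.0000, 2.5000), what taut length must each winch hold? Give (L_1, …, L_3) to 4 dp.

cable 1: Δx=-4.0000, Δy=3.5000; L_1 = √(Δx²+Δy²) = 5.3151
cable 2: Δx=-1.0000, Δy=3.5000; L_2 = √(Δx²+Δy²) = 3.6401
cable 3: Δx=-4.0000, Δy=0.5000; L_3 = √(Δx²+Δy²) = 4.0311

(5.3151, 3.6401, 4.0311)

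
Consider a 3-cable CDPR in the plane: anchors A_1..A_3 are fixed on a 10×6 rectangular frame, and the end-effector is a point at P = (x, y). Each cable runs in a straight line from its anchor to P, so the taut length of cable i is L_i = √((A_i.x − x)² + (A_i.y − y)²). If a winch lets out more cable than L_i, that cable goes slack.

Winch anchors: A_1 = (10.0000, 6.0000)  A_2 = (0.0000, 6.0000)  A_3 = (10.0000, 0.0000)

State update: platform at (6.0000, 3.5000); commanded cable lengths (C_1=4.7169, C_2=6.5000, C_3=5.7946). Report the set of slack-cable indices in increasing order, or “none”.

cable 1: L_1 = ‖A_1−P‖ = 4.7170;  C_1 = 4.7169 → taut
cable 2: L_2 = ‖A_2−P‖ = 6.5000;  C_2 = 6.5000 → taut
cable 3: L_3 = ‖A_3−P‖ = 5.3151;  C_3 = 5.7946 → slack

3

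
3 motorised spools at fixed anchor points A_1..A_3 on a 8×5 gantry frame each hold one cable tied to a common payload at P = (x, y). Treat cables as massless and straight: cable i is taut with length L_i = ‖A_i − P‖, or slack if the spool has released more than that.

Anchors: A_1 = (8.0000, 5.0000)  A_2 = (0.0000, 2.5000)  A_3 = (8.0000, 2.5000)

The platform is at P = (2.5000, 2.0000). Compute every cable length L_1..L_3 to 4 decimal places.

(6.2650, 2.5495, 5.5227)

cable 1: Δx=5.5000, Δy=3.0000; L_1 = √(Δx²+Δy²) = 6.2650
cable 2: Δx=-2.5000, Δy=0.5000; L_2 = √(Δx²+Δy²) = 2.5495
cable 3: Δx=5.5000, Δy=0.5000; L_3 = √(Δx²+Δy²) = 5.5227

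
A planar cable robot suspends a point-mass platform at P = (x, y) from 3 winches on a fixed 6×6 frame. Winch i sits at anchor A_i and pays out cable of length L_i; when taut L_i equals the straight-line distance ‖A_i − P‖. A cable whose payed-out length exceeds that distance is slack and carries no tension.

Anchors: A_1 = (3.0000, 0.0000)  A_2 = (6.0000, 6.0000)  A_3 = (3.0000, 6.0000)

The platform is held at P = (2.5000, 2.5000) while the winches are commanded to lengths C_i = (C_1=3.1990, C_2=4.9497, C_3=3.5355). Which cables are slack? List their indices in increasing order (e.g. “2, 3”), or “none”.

cable 1: √((0.5000)²+(-2.5000)²)=2.5495, C_1=3.1990: slack
cable 2: √((3.5000)²+(3.5000)²)=4.9497, C_2=4.9497: taut
cable 3: √((0.5000)²+(3.5000)²)=3.5355, C_3=3.5355: taut

1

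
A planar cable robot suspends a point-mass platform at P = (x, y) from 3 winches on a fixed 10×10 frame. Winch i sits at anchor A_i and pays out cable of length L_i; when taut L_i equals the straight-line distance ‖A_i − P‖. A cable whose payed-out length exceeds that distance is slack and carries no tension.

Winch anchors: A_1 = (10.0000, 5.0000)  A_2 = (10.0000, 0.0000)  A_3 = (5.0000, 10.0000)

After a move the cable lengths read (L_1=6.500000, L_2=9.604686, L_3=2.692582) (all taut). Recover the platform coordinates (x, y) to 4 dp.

each cable: (A_i−P)·(A_i−P) = L_i²; let c_i = ‖A_i‖²−L_i²
c_1 = 100.0000+25.0000−42.2500 = 82.7500
row 1: 0.0000x + 10.0000y = 75.0000  (c_2=7.7500)
row 2: 10.0000x − 10.0000y = -35.0000  (c_3=117.7500)
Cramer on rows 1–2 → x = 4.0000, y = 7.5000

(4.0000, 7.5000)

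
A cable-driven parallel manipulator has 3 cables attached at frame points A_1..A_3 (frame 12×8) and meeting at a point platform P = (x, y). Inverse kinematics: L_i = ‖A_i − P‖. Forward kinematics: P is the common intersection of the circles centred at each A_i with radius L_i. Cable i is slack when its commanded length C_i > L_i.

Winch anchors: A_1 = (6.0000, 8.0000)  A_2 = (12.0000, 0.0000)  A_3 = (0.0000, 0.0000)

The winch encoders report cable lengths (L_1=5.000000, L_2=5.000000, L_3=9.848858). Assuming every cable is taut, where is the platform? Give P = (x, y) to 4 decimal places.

expand ‖A_i−P‖²=L_i² and subtract eq 1 (q_i ≔ ‖A_i‖²−L_i²)
q_1 = 36.0000+64.0000−25.0000 = 75.0000
eq1−eq2 → [-12.0000  16.0000]·P = -44.0000
eq1−eq3 → [12.0000  16.0000]·P = 172.0000
2×2 solve → P = (9.0000, 4.0000)

(9.0000, 4.0000)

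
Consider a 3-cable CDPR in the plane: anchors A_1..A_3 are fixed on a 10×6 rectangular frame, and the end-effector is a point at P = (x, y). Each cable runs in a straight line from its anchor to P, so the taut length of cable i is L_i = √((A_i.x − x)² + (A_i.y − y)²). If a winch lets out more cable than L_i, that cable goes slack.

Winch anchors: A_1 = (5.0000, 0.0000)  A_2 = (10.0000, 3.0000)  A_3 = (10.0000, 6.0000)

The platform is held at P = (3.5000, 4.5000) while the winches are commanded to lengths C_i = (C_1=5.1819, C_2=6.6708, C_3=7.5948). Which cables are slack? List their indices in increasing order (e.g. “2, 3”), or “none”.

i=1: geometric 4.7434 vs commanded 5.1819 ⇒ slack
i=2: geometric 6.6708 vs commanded 6.6708 ⇒ taut
i=3: geometric 6.6708 vs commanded 7.5948 ⇒ slack

1, 3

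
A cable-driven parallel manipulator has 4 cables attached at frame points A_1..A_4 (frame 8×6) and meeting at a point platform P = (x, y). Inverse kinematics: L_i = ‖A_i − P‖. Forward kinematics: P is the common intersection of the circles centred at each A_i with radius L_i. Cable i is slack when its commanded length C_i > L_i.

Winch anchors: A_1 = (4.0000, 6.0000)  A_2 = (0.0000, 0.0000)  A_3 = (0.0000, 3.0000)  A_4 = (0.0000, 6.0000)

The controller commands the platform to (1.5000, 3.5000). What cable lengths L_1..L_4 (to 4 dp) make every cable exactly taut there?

L_1 = √((4.0000−1.5000)² + (6.0000−3.5000)²) = 3.5355
L_2 = √((0.0000−1.5000)² + (0.0000−3.5000)²) = 3.8079
L_3 = √((0.0000−1.5000)² + (3.0000−3.5000)²) = 1.5811
L_4 = √((0.0000−1.5000)² + (6.0000−3.5000)²) = 2.9155

(3.5355, 3.8079, 1.5811, 2.9155)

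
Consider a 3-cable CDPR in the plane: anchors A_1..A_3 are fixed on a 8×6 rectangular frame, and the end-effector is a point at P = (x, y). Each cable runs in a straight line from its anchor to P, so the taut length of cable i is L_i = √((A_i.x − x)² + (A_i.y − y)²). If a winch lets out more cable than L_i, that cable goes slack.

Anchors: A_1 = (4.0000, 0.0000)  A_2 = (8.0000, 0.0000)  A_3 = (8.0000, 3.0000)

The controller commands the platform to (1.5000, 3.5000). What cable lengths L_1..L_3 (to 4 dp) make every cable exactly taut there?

L_1 = √((4.0000−1.5000)² + (0.0000−3.5000)²) = 4.3012
L_2 = √((8.0000−1.5000)² + (0.0000−3.5000)²) = 7.3824
L_3 = √((8.0000−1.5000)² + (3.0000−3.5000)²) = 6.5192

(4.3012, 7.3824, 6.5192)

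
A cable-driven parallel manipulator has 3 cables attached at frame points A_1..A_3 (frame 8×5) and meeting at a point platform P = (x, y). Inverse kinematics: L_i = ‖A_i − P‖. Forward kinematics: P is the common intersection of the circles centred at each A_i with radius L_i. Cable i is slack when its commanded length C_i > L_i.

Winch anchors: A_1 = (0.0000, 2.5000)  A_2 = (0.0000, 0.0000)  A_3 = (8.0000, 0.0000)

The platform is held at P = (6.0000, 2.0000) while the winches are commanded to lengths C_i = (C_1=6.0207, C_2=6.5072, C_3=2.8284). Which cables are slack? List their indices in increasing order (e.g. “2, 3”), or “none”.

cable 1: L_1 = ‖A_1−P‖ = 6.0208;  C_1 = 6.0207 → taut
cable 2: L_2 = ‖A_2−P‖ = 6.3246;  C_2 = 6.5072 → slack
cable 3: L_3 = ‖A_3−P‖ = 2.8284;  C_3 = 2.8284 → taut

2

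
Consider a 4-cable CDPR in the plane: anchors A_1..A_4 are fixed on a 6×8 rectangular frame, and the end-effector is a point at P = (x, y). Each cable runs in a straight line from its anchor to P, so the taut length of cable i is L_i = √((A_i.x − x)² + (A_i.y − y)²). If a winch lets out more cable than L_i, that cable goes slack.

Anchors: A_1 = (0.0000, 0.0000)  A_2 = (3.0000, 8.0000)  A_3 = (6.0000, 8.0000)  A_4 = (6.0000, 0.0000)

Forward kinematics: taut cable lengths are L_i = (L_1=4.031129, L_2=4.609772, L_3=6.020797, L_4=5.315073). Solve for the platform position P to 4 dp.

(2.0000, 3.5000)

each cable: (A_i−P)·(A_i−P) = L_i²; let q_i = ‖A_i‖²−L_i²
q_1 = 0.0000+0.0000−16.2500 = -16.2500
row 1: -6.0000x − 16.0000y = -68.0000  (q_2=51.7500)
row 2: -12.0000x − 16.0000y = -80.0000  (q_3=63.7500)
row 3: -12.0000x + 0.0000y = -24.0000  (q_4=7.7500)
Cramer on rows 1–2 → x = 2.0000, y = 3.5000
check cable 4: ‖A_4−P‖² = 28.2500 ≈ L_4² = 28.2500 ✓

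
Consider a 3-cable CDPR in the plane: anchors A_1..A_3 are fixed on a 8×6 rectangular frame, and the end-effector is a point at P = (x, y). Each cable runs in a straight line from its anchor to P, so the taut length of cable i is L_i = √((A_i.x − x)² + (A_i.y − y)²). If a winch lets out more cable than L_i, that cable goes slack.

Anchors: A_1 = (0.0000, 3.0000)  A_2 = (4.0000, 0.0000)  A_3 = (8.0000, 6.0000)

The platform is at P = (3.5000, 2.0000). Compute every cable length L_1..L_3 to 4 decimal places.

L_1: Δ = A_1−P = (-3.5000, 1.0000) → ‖Δ‖ = √13.2500 = 3.6401
L_2: Δ = A_2−P = (0.5000, -2.0000) → ‖Δ‖ = √4.2500 = 2.0616
L_3: Δ = A_3−P = (4.5000, 4.0000) → ‖Δ‖ = √36.2500 = 6.0208

(3.6401, 2.0616, 6.0208)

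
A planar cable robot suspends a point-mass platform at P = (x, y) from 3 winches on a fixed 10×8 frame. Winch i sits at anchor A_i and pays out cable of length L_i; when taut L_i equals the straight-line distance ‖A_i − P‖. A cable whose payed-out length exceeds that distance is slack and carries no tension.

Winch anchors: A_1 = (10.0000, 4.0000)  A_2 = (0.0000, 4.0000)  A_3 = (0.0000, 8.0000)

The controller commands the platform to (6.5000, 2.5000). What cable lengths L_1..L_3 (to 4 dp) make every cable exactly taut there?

(3.8079, 6.6708, 8.5147)

L_1: Δ = A_1−P = (3.5000, 1.5000) → ‖Δ‖ = √14.5000 = 3.8079
L_2: Δ = A_2−P = (-6.5000, 1.5000) → ‖Δ‖ = √44.5000 = 6.6708
L_3: Δ = A_3−P = (-6.5000, 5.5000) → ‖Δ‖ = √72.5000 = 8.5147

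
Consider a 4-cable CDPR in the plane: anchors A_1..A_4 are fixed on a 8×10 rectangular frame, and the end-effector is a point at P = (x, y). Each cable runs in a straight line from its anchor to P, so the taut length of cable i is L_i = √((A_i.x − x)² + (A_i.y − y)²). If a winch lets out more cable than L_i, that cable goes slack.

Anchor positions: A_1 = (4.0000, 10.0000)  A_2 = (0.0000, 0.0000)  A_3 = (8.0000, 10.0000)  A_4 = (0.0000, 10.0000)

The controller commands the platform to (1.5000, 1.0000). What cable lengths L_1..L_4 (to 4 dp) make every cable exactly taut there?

L_1: Δ = A_1−P = (2.5000, 9.0000) → ‖Δ‖ = √87.2500 = 9.3408
L_2: Δ = A_2−P = (-1.5000, -1.0000) → ‖Δ‖ = √3.2500 = 1.8028
L_3: Δ = A_3−P = (6.5000, 9.0000) → ‖Δ‖ = √123.2500 = 11.1018
L_4: Δ = A_4−P = (-1.5000, 9.0000) → ‖Δ‖ = √83.2500 = 9.1241

(9.3408, 1.8028, 11.1018, 9.1241)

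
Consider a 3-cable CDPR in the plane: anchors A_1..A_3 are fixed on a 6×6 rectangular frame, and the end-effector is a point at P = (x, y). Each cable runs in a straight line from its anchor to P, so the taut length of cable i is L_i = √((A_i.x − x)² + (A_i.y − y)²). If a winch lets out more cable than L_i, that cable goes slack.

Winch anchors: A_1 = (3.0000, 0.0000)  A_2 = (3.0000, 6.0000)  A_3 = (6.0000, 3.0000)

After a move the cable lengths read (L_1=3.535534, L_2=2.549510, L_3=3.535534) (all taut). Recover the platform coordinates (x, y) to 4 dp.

(2.5000, 3.5000)

circle eqns → linear via eq_j − eq_1; set k_j = A_j·A_j − L_j²
k_1 = 9.0000+0.0000−12.5000 = -3.5000
0.0000·x − 12.0000·y = k_1−k_2 = -42.0000
-6.0000·x − 6.0000·y = k_1−k_3 = -36.0000
solve first two rows → x=2.5000, y=3.5000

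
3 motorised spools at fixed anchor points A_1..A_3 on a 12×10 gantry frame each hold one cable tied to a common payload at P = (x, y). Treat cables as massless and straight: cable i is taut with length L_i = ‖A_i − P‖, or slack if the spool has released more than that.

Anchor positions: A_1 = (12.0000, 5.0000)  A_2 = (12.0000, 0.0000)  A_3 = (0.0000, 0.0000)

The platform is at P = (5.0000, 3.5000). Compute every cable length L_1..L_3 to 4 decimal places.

L_1 = √((12.0000−5.0000)² + (5.0000−3.5000)²) = 7.1589
L_2 = √((12.0000−5.0000)² + (0.0000−3.5000)²) = 7.8262
L_3 = √((0.0000−5.0000)² + (0.0000−3.5000)²) = 6.1033

(7.1589, 7.8262, 6.1033)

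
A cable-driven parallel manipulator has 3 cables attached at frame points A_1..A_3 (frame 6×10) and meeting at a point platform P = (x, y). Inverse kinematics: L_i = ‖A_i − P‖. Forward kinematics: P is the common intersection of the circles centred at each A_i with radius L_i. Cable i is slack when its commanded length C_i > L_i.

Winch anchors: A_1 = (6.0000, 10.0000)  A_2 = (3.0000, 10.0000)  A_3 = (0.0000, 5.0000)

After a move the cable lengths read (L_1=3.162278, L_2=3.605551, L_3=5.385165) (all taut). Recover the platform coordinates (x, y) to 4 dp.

(5.0000, 7.0000)

expand ‖A_i−P‖²=L_i² and subtract eq 1 (q_i ≔ ‖A_i‖²−L_i²)
q_1 = 36.0000+100.0000−10.0000 = 126.0000
eq1−eq2 → [6.0000  0.0000]·P = 30.0000
eq1−eq3 → [12.0000  10.0000]·P = 130.0000
2×2 solve → P = (5.0000, 7.0000)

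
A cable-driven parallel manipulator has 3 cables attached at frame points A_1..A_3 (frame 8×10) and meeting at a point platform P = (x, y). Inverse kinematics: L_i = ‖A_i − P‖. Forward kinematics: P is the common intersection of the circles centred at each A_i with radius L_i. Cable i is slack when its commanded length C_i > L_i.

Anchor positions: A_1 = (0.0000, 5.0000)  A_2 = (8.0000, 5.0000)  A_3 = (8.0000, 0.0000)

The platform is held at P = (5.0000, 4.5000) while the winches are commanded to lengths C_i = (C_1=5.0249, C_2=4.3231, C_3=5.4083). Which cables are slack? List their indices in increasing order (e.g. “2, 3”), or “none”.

2

cable 1: √((-5.0000)²+(0.5000)²)=5.0249, C_1=5.0249: taut
cable 2: √((3.0000)²+(0.5000)²)=3.0414, C_2=4.3231: slack
cable 3: √((3.0000)²+(-4.5000)²)=5.4083, C_3=5.4083: taut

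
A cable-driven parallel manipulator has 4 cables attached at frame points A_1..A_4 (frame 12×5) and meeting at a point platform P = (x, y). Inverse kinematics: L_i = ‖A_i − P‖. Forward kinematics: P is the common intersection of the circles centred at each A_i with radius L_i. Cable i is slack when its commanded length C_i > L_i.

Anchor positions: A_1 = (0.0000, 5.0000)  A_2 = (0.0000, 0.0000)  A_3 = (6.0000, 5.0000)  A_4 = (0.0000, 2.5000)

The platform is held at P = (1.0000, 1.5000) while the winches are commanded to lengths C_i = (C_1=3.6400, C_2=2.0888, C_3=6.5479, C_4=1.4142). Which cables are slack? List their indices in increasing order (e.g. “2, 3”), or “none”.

2, 3

i=1: geometric 3.6401 vs commanded 3.6400 ⇒ taut
i=2: geometric 1.8028 vs commanded 2.0888 ⇒ slack
i=3: geometric 6.1033 vs commanded 6.5479 ⇒ slack
i=4: geometric 1.4142 vs commanded 1.4142 ⇒ taut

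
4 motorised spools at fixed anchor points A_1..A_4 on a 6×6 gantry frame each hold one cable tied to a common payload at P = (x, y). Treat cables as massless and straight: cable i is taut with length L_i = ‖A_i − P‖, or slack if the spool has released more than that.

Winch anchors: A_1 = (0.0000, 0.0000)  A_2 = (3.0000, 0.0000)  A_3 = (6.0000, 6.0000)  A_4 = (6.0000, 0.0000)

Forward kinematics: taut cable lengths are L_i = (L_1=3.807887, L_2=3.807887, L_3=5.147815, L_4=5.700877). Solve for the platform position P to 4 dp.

(1.5000, 3.5000)

circle eqns → linear via eq_j − eq_1; set q_j = A_j·A_j − L_j²
q_1 = 0.0000+0.0000−14.5000 = -14.5000
-6.0000·x + 0.0000·y = q_1−q_2 = -9.0000
-12.0000·x − 12.0000·y = q_1−q_3 = -60.0000
-12.0000·x + 0.0000·y = q_1−q_4 = -18.0000
solve first two rows → x=1.5000, y=3.5000
check cable 4: ‖A_4−P‖² = 32.5000 ≈ L_4² = 32.5000 ✓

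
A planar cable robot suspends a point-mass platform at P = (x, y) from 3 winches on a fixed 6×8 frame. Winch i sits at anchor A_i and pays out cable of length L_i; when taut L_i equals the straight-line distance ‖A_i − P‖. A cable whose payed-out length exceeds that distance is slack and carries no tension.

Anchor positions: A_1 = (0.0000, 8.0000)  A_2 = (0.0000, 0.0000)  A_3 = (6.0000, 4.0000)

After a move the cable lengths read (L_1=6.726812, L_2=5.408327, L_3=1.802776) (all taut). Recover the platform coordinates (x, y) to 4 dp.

(4.5000, 3.0000)

each cable: (A_i−P)·(A_i−P) = L_i²; let c_i = ‖A_i‖²−L_i²
c_1 = 0.0000+64.0000−45.2500 = 18.7500
row 1: 0.0000x + 16.0000y = 48.0000  (c_2=-29.2500)
row 2: -12.0000x + 8.0000y = -30.0000  (c_3=48.7500)
Cramer on rows 1–2 → x = 4.5000, y = 3.0000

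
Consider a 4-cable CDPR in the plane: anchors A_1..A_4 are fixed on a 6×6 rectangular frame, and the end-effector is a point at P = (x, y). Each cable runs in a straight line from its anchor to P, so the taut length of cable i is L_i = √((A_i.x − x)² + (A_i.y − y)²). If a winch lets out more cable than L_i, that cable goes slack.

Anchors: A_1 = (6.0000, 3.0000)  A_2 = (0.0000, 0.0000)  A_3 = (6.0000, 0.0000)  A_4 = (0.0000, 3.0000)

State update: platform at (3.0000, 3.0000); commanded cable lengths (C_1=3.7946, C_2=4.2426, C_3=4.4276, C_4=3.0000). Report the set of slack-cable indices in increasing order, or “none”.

i=1: geometric 3.0000 vs commanded 3.7946 ⇒ slack
i=2: geometric 4.2426 vs commanded 4.2426 ⇒ taut
i=3: geometric 4.2426 vs commanded 4.4276 ⇒ slack
i=4: geometric 3.0000 vs commanded 3.0000 ⇒ taut

1, 3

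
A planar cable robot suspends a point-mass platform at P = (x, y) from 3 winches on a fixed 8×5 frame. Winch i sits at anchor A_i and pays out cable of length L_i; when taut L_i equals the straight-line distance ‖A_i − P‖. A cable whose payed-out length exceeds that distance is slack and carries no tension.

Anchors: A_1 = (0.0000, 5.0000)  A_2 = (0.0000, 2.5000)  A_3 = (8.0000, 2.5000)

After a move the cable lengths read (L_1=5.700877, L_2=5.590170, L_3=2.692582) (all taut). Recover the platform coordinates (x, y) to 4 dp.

circle eqns → linear via eq_j − eq_1; set k_j = A_j·A_j − L_j²
k_1 = 0.0000+25.0000−32.5000 = -7.5000
0.0000·x + 5.0000·y = k_1−k_2 = 17.5000
-16.0000·x + 5.0000·y = k_1−k_3 = -70.5000
solve first two rows → x=5.5000, y=3.5000

(5.5000, 3.5000)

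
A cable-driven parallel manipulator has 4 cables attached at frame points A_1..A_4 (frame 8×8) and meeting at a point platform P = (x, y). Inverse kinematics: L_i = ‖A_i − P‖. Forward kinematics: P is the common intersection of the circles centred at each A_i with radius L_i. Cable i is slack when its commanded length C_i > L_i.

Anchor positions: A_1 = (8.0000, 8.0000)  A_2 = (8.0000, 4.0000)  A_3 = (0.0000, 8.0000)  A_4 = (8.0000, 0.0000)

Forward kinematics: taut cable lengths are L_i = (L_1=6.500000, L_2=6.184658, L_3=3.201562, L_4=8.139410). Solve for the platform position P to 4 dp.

(2.0000, 5.5000)

expand ‖A_i−P‖²=L_i² and subtract eq 1 (q_i ≔ ‖A_i‖²−L_i²)
q_1 = 64.0000+64.0000−42.2500 = 85.7500
eq1−eq2 → [0.0000  8.0000]·P = 44.0000
eq1−eq3 → [16.0000  0.0000]·P = 32.0000
eq1−eq4 → [0.0000  16.0000]·P = 88.0000
2×2 solve → P = (2.0000, 5.5000)
check cable 4: ‖A_4−P‖² = 66.2500 ≈ L_4² = 66.2500 ✓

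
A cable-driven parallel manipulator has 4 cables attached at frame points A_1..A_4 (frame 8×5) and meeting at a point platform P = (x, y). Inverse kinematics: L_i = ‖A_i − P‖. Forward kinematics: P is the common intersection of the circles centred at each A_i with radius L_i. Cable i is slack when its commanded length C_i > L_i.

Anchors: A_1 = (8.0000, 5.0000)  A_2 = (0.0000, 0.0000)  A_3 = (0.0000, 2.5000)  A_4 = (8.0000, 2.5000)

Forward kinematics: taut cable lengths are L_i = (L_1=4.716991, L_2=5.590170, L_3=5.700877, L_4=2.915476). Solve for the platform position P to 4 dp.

each cable: (A_i−P)·(A_i−P) = L_i²; let k_i = ‖A_i‖²−L_i²
k_1 = 64.0000+25.0000−22.2500 = 66.7500
row 1: 16.0000x + 10.0000y = 98.0000  (k_2=-31.2500)
row 2: 16.0000x + 5.0000y = 93.0000  (k_3=-26.2500)
row 3: 0.0000x + 5.0000y = 5.0000  (k_4=61.7500)
Cramer on rows 1–2 → x = 5.5000, y = 1.0000
check cable 4: ‖A_4−P‖² = 8.5000 ≈ L_4² = 8.5000 ✓

(5.5000, 1.0000)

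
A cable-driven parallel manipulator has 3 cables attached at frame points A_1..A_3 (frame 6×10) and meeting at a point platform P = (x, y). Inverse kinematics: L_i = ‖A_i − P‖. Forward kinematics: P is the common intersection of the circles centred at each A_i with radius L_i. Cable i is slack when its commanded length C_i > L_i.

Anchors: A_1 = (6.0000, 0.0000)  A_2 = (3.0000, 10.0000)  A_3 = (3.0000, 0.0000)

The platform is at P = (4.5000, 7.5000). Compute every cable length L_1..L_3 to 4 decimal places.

(7.6485, 2.9155, 7.6485)

L_1: Δ = A_1−P = (1.5000, -7.5000) → ‖Δ‖ = √58.5000 = 7.6485
L_2: Δ = A_2−P = (-1.5000, 2.5000) → ‖Δ‖ = √8.5000 = 2.9155
L_3: Δ = A_3−P = (-1.5000, -7.5000) → ‖Δ‖ = √58.5000 = 7.6485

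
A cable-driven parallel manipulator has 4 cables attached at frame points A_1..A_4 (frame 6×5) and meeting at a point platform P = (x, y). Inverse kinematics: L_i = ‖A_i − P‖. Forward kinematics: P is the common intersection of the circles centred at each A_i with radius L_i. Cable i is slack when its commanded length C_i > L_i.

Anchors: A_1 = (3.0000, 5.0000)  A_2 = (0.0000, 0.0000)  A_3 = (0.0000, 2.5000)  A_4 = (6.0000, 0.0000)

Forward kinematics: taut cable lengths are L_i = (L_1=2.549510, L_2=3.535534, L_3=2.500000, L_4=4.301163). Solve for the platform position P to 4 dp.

(2.5000, 2.5000)

circle eqns → linear via eq_j − eq_1; set c_j = A_j·A_j − L_j²
c_1 = 9.0000+25.0000−6.5000 = 27.5000
6.0000·x + 10.0000·y = c_1−c_2 = 40.0000
6.0000·x + 5.0000·y = c_1−c_3 = 27.5000
-6.0000·x + 10.0000·y = c_1−c_4 = 10.0000
solve first two rows → x=2.5000, y=2.5000
check cable 4: ‖A_4−P‖² = 18.5000 ≈ L_4² = 18.5000 ✓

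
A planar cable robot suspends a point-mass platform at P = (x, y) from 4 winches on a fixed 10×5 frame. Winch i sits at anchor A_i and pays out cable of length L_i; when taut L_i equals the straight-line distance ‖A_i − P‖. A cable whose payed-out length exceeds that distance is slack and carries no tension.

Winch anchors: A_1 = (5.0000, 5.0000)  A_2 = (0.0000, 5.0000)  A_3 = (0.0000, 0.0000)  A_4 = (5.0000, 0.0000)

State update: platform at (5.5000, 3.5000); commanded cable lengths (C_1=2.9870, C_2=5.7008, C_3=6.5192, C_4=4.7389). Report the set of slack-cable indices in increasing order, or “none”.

1, 4

cable 1: √((-0.5000)²+(1.5000)²)=1.5811, C_1=2.9870: slack
cable 2: √((-5.5000)²+(1.5000)²)=5.7009, C_2=5.7008: taut
cable 3: √((-5.5000)²+(-3.5000)²)=6.5192, C_3=6.5192: taut
cable 4: √((-0.5000)²+(-3.5000)²)=3.5355, C_4=4.7389: slack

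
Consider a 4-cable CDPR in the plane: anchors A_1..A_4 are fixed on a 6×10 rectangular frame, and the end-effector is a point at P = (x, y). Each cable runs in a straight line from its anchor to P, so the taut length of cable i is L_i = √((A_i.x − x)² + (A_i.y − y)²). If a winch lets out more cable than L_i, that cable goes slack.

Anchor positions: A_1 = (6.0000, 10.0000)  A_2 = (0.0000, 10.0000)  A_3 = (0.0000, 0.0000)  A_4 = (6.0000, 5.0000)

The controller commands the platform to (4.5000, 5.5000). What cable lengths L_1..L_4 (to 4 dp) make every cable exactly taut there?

(4.7434, 6.3640, 7.1063, 1.5811)

L_1: Δ = A_1−P = (1.5000, 4.5000) → ‖Δ‖ = √22.5000 = 4.7434
L_2: Δ = A_2−P = (-4.5000, 4.5000) → ‖Δ‖ = √40.5000 = 6.3640
L_3: Δ = A_3−P = (-4.5000, -5.5000) → ‖Δ‖ = √50.5000 = 7.1063
L_4: Δ = A_4−P = (1.5000, -0.5000) → ‖Δ‖ = √2.5000 = 1.5811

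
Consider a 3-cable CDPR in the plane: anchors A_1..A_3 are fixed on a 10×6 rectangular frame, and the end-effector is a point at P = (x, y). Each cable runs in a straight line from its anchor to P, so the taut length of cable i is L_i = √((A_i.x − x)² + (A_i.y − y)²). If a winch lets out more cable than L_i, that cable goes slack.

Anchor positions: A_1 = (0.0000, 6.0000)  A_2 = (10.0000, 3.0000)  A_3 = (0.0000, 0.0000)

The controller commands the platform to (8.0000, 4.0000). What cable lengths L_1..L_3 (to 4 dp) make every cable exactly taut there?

(8.2462, 2.2361, 8.9443)

L_1 = √((0.0000−8.0000)² + (6.0000−4.0000)²) = 8.2462
L_2 = √((10.0000−8.0000)² + (3.0000−4.0000)²) = 2.2361
L_3 = √((0.0000−8.0000)² + (0.0000−4.0000)²) = 8.9443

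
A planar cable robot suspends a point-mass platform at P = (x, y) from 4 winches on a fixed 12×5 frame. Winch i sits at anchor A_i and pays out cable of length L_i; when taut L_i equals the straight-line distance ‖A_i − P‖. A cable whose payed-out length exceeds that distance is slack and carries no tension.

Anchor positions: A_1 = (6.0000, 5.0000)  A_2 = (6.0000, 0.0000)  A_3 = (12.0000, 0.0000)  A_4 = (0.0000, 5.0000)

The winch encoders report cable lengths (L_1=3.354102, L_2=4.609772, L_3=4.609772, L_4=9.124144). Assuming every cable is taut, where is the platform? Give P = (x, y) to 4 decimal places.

(9.0000, 3.5000)

circle eqns → linear via eq_j − eq_1; set q_j = A_j·A_j − L_j²
q_1 = 36.0000+25.0000−11.2500 = 49.7500
0.0000·x + 10.0000·y = q_1−q_2 = 35.0000
-12.0000·x + 10.0000·y = q_1−q_3 = -73.0000
12.0000·x + 0.0000·y = q_1−q_4 = 108.0000
solve first two rows → x=9.0000, y=3.5000
check cable 4: ‖A_4−P‖² = 83.2500 ≈ L_4² = 83.2500 ✓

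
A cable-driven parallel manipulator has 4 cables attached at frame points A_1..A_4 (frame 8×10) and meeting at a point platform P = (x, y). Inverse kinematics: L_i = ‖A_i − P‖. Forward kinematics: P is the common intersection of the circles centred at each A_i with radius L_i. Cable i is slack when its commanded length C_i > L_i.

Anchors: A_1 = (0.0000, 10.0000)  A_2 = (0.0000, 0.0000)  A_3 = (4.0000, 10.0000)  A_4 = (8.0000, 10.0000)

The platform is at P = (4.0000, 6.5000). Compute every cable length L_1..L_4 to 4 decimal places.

(5.3151, 7.6322, 3.5000, 5.3151)

L_1: Δ = A_1−P = (-4.0000, 3.5000) → ‖Δ‖ = √28.2500 = 5.3151
L_2: Δ = A_2−P = (-4.0000, -6.5000) → ‖Δ‖ = √58.2500 = 7.6322
L_3: Δ = A_3−P = (0.0000, 3.5000) → ‖Δ‖ = √12.2500 = 3.5000
L_4: Δ = A_4−P = (4.0000, 3.5000) → ‖Δ‖ = √28.2500 = 5.3151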